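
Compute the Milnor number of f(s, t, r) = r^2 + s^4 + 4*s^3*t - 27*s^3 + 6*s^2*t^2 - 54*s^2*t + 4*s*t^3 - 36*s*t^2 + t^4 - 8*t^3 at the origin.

6

The Hessian of f at 0 has rank 1. Corank 2; j^3 = -(3*s + 2*t)^3 is a perfect cube, so E-series; the 4-jet and mu = 6 give E_6.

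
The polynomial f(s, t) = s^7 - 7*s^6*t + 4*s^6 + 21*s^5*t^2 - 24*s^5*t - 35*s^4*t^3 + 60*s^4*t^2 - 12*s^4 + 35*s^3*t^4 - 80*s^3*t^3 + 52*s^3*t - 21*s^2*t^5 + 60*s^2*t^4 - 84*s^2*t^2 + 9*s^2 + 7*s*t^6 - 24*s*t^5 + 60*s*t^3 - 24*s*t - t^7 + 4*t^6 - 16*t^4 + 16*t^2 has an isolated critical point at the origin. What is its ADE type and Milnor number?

Type A_{6}, Milnor number mu = 6.

The Hessian of f at 0 has rank 1. Corank 1: A-series; mu = 6 gives A_6.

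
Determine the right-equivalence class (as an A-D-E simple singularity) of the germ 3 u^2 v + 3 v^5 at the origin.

D_6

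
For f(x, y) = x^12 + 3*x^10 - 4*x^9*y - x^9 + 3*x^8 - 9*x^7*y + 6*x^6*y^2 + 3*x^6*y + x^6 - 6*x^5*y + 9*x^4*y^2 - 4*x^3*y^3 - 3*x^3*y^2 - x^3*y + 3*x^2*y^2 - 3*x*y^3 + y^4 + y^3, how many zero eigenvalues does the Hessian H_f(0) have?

2

Hessian at 0 has rank 0.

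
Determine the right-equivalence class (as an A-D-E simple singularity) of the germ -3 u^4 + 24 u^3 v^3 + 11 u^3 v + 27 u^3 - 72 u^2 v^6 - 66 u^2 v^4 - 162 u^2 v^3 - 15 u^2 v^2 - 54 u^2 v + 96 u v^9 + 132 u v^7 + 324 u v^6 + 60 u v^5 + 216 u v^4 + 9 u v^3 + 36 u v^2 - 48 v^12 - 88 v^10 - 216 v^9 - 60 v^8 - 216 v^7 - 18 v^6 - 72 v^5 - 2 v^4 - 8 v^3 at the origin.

E7

The Hessian of f at 0 has rank 0. Corank 2; j^3 = (3*u - 2*v)^3 is a perfect cube, so E-series; the 4-jet and mu = 7 give E_7.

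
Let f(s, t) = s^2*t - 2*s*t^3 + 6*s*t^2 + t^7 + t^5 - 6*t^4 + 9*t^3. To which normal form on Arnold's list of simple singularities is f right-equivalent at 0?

D_8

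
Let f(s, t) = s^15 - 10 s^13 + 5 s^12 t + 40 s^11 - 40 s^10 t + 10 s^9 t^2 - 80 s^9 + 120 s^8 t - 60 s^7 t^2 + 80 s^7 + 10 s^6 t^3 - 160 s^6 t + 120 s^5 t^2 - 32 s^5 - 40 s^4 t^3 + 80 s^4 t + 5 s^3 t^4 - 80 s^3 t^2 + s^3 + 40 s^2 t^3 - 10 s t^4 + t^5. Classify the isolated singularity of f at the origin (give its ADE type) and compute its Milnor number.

The Hessian of f at 0 has rank 0. Corank 2; j^3 = s^3 is a perfect cube, so E-series; the 5-jet and mu = 8 give E_8.

Type E_{8}, Milnor number mu = 8.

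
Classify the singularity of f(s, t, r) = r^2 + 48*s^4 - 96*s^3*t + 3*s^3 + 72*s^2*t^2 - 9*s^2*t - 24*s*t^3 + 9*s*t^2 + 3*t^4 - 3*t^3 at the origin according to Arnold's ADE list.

The Hessian of f at 0 has rank 1. Corank 2; j^3 = 3*(s - t)^3 is a perfect cube, so E-series; the 4-jet and mu = 6 give E_6.

E_6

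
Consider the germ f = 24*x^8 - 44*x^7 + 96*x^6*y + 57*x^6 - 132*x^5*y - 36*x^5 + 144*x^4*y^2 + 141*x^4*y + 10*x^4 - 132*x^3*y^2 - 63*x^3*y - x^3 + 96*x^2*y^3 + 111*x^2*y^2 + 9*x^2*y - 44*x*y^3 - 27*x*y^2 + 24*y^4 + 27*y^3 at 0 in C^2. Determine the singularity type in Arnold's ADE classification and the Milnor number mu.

The Hessian of f at 0 has rank 0. Corank 2; j^3 = -(x - 3*y)^3 is a perfect cube, so E-series; the 4-jet and mu = 7 give E_7.

Type E7, Milnor number mu = 7.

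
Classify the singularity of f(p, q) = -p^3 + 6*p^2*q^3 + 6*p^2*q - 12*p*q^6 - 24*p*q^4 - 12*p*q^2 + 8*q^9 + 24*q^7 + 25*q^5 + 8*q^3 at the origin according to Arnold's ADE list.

E_{8}

The Hessian of f at 0 is [[0, 0], [0, 0]] with rank 0, so corank 2. A Groebner basis of the Jacobian ideal J(f) in C{p,q} is {-p^2/4 + p*q^3 + p*q - q^2, q^4, p^3 - 12*p*q^2 + 16*q^3, p^2*q - 4*p*q^2 + 4*q^3}; counting standard monomials gives mu = 8. Corank 2; j^3 = -(p - 2*q)^3 is a perfect cube, so E-series; the 5-jet and mu = 8 give E_8.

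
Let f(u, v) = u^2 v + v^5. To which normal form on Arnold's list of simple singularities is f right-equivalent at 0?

D6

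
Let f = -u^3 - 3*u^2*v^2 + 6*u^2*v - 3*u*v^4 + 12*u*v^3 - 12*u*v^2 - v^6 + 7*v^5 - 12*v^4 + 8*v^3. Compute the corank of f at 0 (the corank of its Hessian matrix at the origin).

2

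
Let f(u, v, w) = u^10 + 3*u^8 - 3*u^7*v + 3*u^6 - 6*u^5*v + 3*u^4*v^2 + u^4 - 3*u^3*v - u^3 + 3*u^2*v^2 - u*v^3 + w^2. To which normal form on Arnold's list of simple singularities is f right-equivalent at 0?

The Hessian of f at 0 has rank 1. Corank 2; j^3 = -u^3 is a perfect cube, so E-series; the 4-jet and mu = 7 give E_7.

E_{7}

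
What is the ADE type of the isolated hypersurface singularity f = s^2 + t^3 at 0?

The Hessian of f at 0 is [[2, 0], [0, 0]] with rank 1, so corank 1. A Groebner basis of the Jacobian ideal J(f) in C{s,t} is {t^2, s}; counting standard monomials gives mu = 2. Corank 1: A-series; mu = 2 gives A_2.

A_{2}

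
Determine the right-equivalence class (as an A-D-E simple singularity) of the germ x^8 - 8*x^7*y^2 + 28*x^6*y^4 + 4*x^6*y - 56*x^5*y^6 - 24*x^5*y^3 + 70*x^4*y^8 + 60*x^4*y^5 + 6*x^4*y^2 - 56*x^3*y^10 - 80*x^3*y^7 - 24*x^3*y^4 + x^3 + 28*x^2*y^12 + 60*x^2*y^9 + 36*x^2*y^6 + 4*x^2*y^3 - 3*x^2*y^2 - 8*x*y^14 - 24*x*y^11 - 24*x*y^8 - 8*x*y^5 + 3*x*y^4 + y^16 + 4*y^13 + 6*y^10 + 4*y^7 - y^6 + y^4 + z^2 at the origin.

The Hessian of f at 0 has rank 1. Corank 2; j^3 = x^3 is a perfect cube, so E-series; the 4-jet and mu = 6 give E_6.

E6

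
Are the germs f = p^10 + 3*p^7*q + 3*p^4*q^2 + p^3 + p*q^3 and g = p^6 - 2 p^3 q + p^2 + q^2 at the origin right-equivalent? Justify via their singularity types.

No.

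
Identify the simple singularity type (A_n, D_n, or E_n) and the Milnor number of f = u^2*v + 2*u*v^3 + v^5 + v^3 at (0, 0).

Type D_{4}, Milnor number mu = 4.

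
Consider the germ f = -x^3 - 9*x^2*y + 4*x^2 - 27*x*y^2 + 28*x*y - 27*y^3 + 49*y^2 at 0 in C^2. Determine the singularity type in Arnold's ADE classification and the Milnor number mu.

The Hessian of f at 0 is [[8, 28], [28, 98]] with rank 1, so corank 1. A Groebner basis of the Jacobian ideal J(f) in C{x,y} is {y^2, x + 7*y/2}; counting standard monomials gives mu = 2. Corank 1: A-series; mu = 2 gives A_2.

Type A2, Milnor number mu = 2.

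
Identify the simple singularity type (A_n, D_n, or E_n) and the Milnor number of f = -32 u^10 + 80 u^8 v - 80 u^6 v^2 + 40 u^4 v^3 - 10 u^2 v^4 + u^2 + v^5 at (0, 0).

The Hessian of f at 0 has rank 1. Corank 1: A-series; mu = 4 gives A_4.

Type A_4, Milnor number mu = 4.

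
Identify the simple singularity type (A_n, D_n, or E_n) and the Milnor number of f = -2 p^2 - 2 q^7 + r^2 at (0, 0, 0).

Type A6, Milnor number mu = 6.

The Hessian of f at 0 is [[-4, 0, 0], [0, 0, 0], [0, 0, 2]] with rank 2, so corank 1. A Groebner basis of the Jacobian ideal J(f) in C{p,q,r} is {q^6, p, r}; counting standard monomials gives mu = 6. Corank 1: A-series; mu = 6 gives A_6.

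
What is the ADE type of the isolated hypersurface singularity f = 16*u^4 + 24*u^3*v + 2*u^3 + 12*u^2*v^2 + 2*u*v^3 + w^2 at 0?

The Hessian of f at 0 is [[0, 0, 0], [0, 0, 0], [0, 0, 2]] with rank 1, so corank 2. A Groebner basis of the Jacobian ideal J(f) in C{u,v,w} is {3*u^2/4 + v^4 + v^3/4, u^3, u^2*v - u^2/4 - v^3/12, u^2 + u*v^2 + v^3/3, w}; counting standard monomials gives mu = 7. Corank 2; j^3 = 2*u^3 is a perfect cube, so E-series; the 4-jet and mu = 7 give E_7.

E7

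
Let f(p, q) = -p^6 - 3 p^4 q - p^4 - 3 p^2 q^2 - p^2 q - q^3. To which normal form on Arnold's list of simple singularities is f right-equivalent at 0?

D_4

The Hessian of f at 0 has rank 0. Corank 2; j^3 = -q*(p^2 + q^2) splits into three distinct lines over C (the quadratic factor has nonzero discriminant), so D_4.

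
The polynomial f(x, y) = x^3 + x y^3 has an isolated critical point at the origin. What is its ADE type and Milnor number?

The Hessian of f at 0 has rank 0. Corank 2; j^3 = x^3 is a perfect cube, so E-series; the 4-jet and mu = 7 give E_7.

Type E_{7}, Milnor number mu = 7.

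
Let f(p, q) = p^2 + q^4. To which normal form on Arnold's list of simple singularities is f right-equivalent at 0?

A_{3}

The Hessian of f at 0 is [[2, 0], [0, 0]] with rank 1, so corank 1. A Groebner basis of the Jacobian ideal J(f) in C{p,q} is {q^3, p}; counting standard monomials gives mu = 3. Corank 1: A-series; mu = 3 gives A_3.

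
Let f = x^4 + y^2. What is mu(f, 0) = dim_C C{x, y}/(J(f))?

The Hessian of f at 0 is [[0, 0], [0, 2]] with rank 1, so corank 1. A Groebner basis of the Jacobian ideal J(f) in C{x,y} is {x^3, y}; counting standard monomials gives mu = 3. Corank 1: A-series; mu = 3 gives A_3.

3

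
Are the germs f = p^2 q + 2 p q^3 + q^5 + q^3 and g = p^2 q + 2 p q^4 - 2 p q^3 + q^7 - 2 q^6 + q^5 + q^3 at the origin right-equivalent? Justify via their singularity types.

Yes.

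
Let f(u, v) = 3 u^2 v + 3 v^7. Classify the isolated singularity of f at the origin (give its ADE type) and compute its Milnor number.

Type D8, Milnor number mu = 8.

The Hessian of f at 0 has rank 0. Corank 2; j^3 = 3*u^2*v has shape L^2 M (L != M), so D-series; mu = 8 gives D_8.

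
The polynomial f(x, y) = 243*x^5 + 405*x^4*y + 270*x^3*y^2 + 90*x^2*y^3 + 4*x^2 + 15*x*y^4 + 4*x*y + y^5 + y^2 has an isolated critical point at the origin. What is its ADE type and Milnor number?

Type A_4, Milnor number mu = 4.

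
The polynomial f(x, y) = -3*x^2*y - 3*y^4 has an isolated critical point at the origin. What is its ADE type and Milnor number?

Type D5, Milnor number mu = 5.

The Hessian of f at 0 has rank 0. Corank 2; j^3 = -3*x^2*y has shape L^2 M (L != M), so D-series; mu = 5 gives D_5.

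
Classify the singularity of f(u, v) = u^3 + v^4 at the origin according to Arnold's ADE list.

The Hessian of f at 0 has rank 0. Corank 2; j^3 = u^3 is a perfect cube, so E-series; the 4-jet and mu = 6 give E_6.

E6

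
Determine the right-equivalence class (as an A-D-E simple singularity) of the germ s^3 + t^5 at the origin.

E_{8}

The Hessian of f at 0 has rank 0. Corank 2; j^3 = s^3 is a perfect cube, so E-series; the 5-jet and mu = 8 give E_8.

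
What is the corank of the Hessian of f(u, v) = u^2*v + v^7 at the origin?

2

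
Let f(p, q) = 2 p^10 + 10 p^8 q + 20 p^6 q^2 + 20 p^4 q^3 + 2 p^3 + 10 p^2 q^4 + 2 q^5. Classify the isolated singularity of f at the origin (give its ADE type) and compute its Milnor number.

Type E8, Milnor number mu = 8.

The Hessian of f at 0 is [[0, 0], [0, 0]] with rank 0, so corank 2. A Groebner basis of the Jacobian ideal J(f) in C{p,q} is {q^4, p^2}; counting standard monomials gives mu = 8. Corank 2; j^3 = 2*p^3 is a perfect cube, so E-series; the 5-jet and mu = 8 give E_8.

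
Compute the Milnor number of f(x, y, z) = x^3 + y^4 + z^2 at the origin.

6

The Hessian of f at 0 has rank 1. Corank 2; j^3 = x^3 is a perfect cube, so E-series; the 4-jet and mu = 6 give E_6.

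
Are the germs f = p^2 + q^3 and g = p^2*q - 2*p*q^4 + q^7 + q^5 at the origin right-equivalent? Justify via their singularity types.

No.

The Hessian of f at 0 has rank 1. Corank 1: A-series; mu = 2 gives A_2. The Hessian of g at 0 has rank 0. Corank 2; j^3 = p^2*q has shape L^2 M (L != M), so D-series; mu = 6 gives D_6. f is A_2 but g is D_6, hence not right-equivalent.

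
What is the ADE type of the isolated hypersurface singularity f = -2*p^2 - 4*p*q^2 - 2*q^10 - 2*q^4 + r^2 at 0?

A_9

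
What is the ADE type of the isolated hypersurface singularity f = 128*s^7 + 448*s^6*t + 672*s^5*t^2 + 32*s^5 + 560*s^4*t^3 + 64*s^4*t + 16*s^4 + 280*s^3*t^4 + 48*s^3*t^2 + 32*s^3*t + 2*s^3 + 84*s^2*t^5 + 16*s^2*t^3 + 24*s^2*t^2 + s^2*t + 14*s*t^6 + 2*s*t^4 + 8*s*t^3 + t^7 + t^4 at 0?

The Hessian of f at 0 is [[0, 0], [0, 0]] with rank 0, so corank 2. A Groebner basis of the Jacobian ideal J(f) in C{s,t} is {s*t^2, -s*t/8 + t^3, s^2 + s*t/2}; counting standard monomials gives mu = 5. Corank 2; j^3 = s^2*(2*s + t) has shape L^2 M (L != M), so D-series; mu = 5 gives D_5.

D_5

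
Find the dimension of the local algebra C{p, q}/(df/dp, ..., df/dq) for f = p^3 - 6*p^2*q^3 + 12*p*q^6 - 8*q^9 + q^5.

8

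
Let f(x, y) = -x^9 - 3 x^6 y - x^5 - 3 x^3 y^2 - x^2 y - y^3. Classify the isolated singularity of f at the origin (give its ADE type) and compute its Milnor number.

Type D4, Milnor number mu = 4.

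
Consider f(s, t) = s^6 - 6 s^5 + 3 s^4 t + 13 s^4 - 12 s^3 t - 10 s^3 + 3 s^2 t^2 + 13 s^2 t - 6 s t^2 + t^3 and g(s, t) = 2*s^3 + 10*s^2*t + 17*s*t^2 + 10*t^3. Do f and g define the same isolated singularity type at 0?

The Hessian of f at 0 has rank 0. Corank 2; j^3 = -(2*s - t)*(5*s^2 - 4*s*t + t^2) splits into three distinct lines over C (the quadratic factor has nonzero discriminant), so D_4. The Hessian of g at 0 has rank 0. Corank 2; j^3 = (s + 2*t)*(2*s^2 + 6*s*t + 5*t^2) splits into three distinct lines over C (the quadratic factor has nonzero discriminant), so D_4. Both have type D_4, hence right-equivalent.

Yes.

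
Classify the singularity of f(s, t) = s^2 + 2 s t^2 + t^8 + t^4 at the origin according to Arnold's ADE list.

The Hessian of f at 0 has rank 1. Corank 1: A-series; mu = 7 gives A_7.

A_7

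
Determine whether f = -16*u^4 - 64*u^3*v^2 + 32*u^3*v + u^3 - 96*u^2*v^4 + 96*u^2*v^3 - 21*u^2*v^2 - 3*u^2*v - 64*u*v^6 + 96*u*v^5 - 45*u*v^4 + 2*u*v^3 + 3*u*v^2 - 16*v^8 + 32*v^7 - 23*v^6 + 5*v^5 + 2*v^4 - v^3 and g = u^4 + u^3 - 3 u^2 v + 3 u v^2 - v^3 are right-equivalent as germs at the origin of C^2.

The Hessian of f at 0 is [[0, 0], [0, 0]] with rank 0, so corank 2. A Groebner basis of the Jacobian ideal J(f) in C{u,v} is {u^3 - 3*u^2/2 + 3*u*v - 3*v^2/2, u^2*v - 2*u^2 + 4*u*v - 2*v^2, -5*u^2/2 + u*v^2 + 5*u*v - 5*v^2/2, -3*u^2 + 6*u*v + v^3 - 3*v^2}; counting standard monomials gives mu = 6. Corank 2; j^3 = (u - v)^3 is a perfect cube, so E-series; the 4-jet and mu = 6 give E_6. The Hessian of g at 0 is [[0, 0], [0, 0]] with rank 0, so corank 2. A Groebner basis of the Jacobian ideal J(g) in C{u,v} is {v^4, u*v^2 - 2*v^3/3, u^2 - 2*u*v + v^2}; counting standard monomials gives mu = 6. Corank 2; j^3 = (u - v)^3 is a perfect cube, so E-series; the 4-jet and mu = 6 give E_6. Both have type E_6, hence right-equivalent.

Yes.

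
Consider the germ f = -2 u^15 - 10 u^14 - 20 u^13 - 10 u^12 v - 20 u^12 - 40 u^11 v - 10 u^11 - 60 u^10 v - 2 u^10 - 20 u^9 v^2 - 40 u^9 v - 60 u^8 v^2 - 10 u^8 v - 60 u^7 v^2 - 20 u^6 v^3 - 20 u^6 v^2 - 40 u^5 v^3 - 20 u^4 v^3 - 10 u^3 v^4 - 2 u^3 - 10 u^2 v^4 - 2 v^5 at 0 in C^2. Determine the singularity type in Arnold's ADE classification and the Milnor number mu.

The Hessian of f at 0 is [[0, 0], [0, 0]] with rank 0, so corank 2. A Groebner basis of the Jacobian ideal J(f) in C{u,v} is {v^4, u^2}; counting standard monomials gives mu = 8. Corank 2; j^3 = -2*u^3 is a perfect cube, so E-series; the 5-jet and mu = 8 give E_8.

Type E8, Milnor number mu = 8.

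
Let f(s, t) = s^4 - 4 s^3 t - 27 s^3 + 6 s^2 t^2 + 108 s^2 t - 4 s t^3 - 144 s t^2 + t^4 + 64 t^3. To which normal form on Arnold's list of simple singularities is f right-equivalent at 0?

The Hessian of f at 0 has rank 0. Corank 2; j^3 = -(3*s - 4*t)^3 is a perfect cube, so E-series; the 4-jet and mu = 6 give E_6.

E6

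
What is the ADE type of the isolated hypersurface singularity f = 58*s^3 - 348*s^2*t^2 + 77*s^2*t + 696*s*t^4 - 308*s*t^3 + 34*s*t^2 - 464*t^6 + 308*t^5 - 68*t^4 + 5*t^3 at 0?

The Hessian of f at 0 has rank 0. Corank 2; j^3 = (2*s + t)*(29*s^2 + 24*s*t + 5*t^2) splits into three distinct lines over C (the quadratic factor has nonzero discriminant), so D_4.

D_4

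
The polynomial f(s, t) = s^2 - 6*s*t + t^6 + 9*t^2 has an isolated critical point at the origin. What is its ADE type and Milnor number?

Type A5, Milnor number mu = 5.

The Hessian of f at 0 is [[2, -6], [-6, 18]] with rank 1, so corank 1. A Groebner basis of the Jacobian ideal J(f) in C{s,t} is {t^5, s - 3*t}; counting standard monomials gives mu = 5. Corank 1: A-series; mu = 5 gives A_5.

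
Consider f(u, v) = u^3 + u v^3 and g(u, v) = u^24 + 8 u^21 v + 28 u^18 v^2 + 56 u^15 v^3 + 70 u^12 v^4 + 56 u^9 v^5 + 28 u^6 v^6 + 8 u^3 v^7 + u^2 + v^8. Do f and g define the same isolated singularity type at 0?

No.

The Hessian of f at 0 has rank 0. Corank 2; j^3 = u^3 is a perfect cube, so E-series; the 4-jet and mu = 7 give E_7. The Hessian of g at 0 has rank 1. Corank 1: A-series; mu = 7 gives A_7. f is E_7 but g is A_7, hence not right-equivalent.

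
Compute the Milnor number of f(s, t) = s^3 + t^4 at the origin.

6

The Hessian of f at 0 is [[0, 0], [0, 0]] with rank 0, so corank 2. A Groebner basis of the Jacobian ideal J(f) in C{s,t} is {t^3, s^2}; counting standard monomials gives mu = 6. Corank 2; j^3 = s^3 is a perfect cube, so E-series; the 4-jet and mu = 6 give E_6.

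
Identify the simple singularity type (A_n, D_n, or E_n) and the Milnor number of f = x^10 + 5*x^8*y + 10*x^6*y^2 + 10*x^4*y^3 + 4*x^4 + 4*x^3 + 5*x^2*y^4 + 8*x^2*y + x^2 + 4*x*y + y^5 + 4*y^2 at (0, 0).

The Hessian of f at 0 has rank 1. Corank 1: A-series; mu = 4 gives A_4.

Type A_{4}, Milnor number mu = 4.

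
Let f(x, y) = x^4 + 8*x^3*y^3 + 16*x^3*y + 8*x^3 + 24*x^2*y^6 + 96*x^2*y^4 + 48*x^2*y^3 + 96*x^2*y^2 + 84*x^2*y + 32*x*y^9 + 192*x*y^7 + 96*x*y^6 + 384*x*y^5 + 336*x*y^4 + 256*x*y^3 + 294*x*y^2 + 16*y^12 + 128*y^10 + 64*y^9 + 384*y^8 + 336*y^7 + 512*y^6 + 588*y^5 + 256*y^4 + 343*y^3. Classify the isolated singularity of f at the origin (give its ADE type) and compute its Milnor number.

Type E6, Milnor number mu = 6.

The Hessian of f at 0 has rank 0. Corank 2; j^3 = (2*x + 7*y)^3 is a perfect cube, so E-series; the 4-jet and mu = 6 give E_6.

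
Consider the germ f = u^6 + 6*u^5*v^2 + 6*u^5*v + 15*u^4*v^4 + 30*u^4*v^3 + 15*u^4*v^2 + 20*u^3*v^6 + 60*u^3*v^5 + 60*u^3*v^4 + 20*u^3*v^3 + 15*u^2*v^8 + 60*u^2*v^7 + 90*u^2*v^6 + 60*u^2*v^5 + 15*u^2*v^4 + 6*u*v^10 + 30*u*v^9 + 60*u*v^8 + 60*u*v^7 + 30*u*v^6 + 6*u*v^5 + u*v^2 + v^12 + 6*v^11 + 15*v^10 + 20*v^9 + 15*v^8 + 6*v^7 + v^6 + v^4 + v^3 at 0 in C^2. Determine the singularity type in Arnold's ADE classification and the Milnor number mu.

The Hessian of f at 0 is [[0, 0], [0, 0]] with rank 0, so corank 2. A Groebner basis of the Jacobian ideal J(f) in C{u,v} is {u^5 + v^2/6, v^3, u*v + v^2}; counting standard monomials gives mu = 7. Corank 2; j^3 = v^2*(u + v) has shape L^2 M (L != M), so D-series; mu = 7 gives D_7.

Type D_7, Milnor number mu = 7.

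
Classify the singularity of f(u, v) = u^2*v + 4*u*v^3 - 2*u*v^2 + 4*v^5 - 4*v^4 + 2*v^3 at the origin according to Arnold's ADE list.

D_4

The Hessian of f at 0 has rank 0. Corank 2; j^3 = v*(u^2 - 2*u*v + 2*v^2) splits into three distinct lines over C (the quadratic factor has nonzero discriminant), so D_4.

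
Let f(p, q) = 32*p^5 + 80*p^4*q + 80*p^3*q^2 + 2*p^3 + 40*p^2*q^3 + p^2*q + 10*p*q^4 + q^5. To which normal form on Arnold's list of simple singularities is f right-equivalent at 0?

The Hessian of f at 0 is [[0, 0], [0, 0]] with rank 0, so corank 2. A Groebner basis of the Jacobian ideal J(f) in C{p,q} is {-p*q/10 + q^4, p*q^2, p^2 + p*q/2}; counting standard monomials gives mu = 6. Corank 2; j^3 = p^2*(2*p + q) has shape L^2 M (L != M), so D-series; mu = 6 gives D_6.

D_6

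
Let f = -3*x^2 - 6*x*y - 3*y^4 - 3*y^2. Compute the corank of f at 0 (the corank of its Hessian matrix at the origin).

The Hessian at 0 is [[-6, -6], [-6, -6]] of rank 1; hence corank 1.

1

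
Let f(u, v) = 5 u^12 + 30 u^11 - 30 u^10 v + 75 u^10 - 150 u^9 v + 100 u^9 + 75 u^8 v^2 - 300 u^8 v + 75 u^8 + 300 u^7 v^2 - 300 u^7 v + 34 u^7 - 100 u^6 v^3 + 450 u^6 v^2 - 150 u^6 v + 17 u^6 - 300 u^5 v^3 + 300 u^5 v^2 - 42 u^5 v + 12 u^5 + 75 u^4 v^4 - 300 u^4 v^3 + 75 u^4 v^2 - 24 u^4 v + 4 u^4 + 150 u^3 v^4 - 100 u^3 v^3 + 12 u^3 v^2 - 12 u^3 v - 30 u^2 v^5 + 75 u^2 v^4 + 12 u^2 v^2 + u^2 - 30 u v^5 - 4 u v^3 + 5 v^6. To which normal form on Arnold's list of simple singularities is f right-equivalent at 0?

The Hessian of f at 0 has rank 1. Corank 1: A-series; mu = 5 gives A_5.

A_5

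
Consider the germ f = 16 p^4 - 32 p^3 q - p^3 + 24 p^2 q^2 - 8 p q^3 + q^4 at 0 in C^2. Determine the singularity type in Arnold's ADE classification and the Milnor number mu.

Type E_6, Milnor number mu = 6.

The Hessian of f at 0 is [[0, 0], [0, 0]] with rank 0, so corank 2. A Groebner basis of the Jacobian ideal J(f) in C{p,q} is {q^4, p*q^2 - q^3/6, p^2}; counting standard monomials gives mu = 6. Corank 2; j^3 = -p^3 is a perfect cube, so E-series; the 4-jet and mu = 6 give E_6.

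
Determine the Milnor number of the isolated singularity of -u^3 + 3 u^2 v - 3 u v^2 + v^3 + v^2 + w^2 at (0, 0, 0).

2

The Hessian of f at 0 is [[0, 0, 0], [0, 2, 0], [0, 0, 2]] with rank 2, so corank 1. A Groebner basis of the Jacobian ideal J(f) in C{u,v,w} is {u^2, v, w}; counting standard monomials gives mu = 2. Corank 1: A-series; mu = 2 gives A_2.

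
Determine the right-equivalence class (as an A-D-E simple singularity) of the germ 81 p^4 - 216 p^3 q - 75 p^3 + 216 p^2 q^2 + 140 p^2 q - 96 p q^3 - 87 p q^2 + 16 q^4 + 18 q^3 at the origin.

D5

The Hessian of f at 0 has rank 0. Corank 2; j^3 = -(3*p - 2*q)*(5*p - 3*q)^2 has shape L^2 M (L != M), so D-series; mu = 5 gives D_5.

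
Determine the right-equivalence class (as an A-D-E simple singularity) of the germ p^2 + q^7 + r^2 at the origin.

A_6

The Hessian of f at 0 is [[2, 0, 0], [0, 0, 0], [0, 0, 2]] with rank 2, so corank 1. A Groebner basis of the Jacobian ideal J(f) in C{p,q,r} is {q^6, p, r}; counting standard monomials gives mu = 6. Corank 1: A-series; mu = 6 gives A_6.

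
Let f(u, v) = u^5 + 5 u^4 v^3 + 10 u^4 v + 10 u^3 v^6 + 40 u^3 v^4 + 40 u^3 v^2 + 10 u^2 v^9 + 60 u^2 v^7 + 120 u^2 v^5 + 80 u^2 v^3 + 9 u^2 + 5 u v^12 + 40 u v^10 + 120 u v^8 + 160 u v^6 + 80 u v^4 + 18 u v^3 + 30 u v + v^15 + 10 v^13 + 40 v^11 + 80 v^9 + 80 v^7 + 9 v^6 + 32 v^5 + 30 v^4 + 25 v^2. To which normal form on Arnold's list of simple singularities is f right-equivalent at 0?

A4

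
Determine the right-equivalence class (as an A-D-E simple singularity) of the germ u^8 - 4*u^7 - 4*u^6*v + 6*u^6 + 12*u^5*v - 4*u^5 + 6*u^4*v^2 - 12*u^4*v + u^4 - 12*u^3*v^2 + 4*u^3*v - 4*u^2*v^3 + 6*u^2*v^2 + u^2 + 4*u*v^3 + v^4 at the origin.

The Hessian of f at 0 is [[2, 0], [0, 0]] with rank 1, so corank 1. A Groebner basis of the Jacobian ideal J(f) in C{u,v} is {v^3, u}; counting standard monomials gives mu = 3. Corank 1: A-series; mu = 3 gives A_3.

A3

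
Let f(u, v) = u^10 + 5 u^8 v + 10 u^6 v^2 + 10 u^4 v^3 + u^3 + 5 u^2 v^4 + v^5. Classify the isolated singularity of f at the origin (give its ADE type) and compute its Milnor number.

The Hessian of f at 0 is [[0, 0], [0, 0]] with rank 0, so corank 2. A Groebner basis of the Jacobian ideal J(f) in C{u,v} is {v^4, u^2}; counting standard monomials gives mu = 8. Corank 2; j^3 = u^3 is a perfect cube, so E-series; the 5-jet and mu = 8 give E_8.

Type E_{8}, Milnor number mu = 8.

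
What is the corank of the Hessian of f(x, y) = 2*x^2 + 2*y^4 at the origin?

1

Hessian at 0 has rank 1.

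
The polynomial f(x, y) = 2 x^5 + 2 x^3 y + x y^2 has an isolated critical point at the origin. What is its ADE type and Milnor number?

The Hessian of f at 0 is [[0, 0], [0, 0]] with rank 0, so corank 2. A Groebner basis of the Jacobian ideal J(f) in C{x,y} is {x^3 + x*y, x^2*y - y^2/4, x*y^2, y^3}; counting standard monomials gives mu = 6. Corank 2; j^3 = x*y^2 has shape L^2 M (L != M), so D-series; mu = 6 gives D_6.

Type D_6, Milnor number mu = 6.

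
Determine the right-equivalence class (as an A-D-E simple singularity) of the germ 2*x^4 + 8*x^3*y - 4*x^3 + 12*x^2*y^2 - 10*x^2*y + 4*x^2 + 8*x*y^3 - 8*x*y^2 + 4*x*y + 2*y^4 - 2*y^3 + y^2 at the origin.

The Hessian of f at 0 is [[8, 4], [4, 2]] with rank 1, so corank 1. A Groebner basis of the Jacobian ideal J(f) in C{x,y} is {x^2 - 2*x - y, x*y + 4*x + 2*y, -8*x + y^2 - 4*y}; counting standard monomials gives mu = 3. Corank 1: A-series; mu = 3 gives A_3.

A3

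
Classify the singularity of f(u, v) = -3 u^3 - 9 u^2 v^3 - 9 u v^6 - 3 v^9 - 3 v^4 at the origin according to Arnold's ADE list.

The Hessian of f at 0 has rank 0. Corank 2; j^3 = -3*u^3 is a perfect cube, so E-series; the 4-jet and mu = 6 give E_6.

E_6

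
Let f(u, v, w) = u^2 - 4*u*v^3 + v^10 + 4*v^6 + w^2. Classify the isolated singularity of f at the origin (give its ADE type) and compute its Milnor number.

Type A_{9}, Milnor number mu = 9.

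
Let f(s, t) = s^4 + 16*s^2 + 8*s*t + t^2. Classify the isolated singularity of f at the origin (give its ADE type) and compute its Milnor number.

Type A_{3}, Milnor number mu = 3.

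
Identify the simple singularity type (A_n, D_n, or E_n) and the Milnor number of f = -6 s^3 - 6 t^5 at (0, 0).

The Hessian of f at 0 has rank 0. Corank 2; j^3 = -6*s^3 is a perfect cube, so E-series; the 5-jet and mu = 8 give E_8.

Type E8, Milnor number mu = 8.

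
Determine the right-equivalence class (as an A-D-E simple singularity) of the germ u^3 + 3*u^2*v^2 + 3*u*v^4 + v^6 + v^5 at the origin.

The Hessian of f at 0 has rank 0. Corank 2; j^3 = u^3 is a perfect cube, so E-series; the 5-jet and mu = 8 give E_8.

E_8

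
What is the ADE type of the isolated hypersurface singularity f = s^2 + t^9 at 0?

A_8

The Hessian of f at 0 has rank 1. Corank 1: A-series; mu = 8 gives A_8.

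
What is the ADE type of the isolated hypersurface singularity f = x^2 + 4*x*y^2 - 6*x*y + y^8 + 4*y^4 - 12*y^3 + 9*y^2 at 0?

A_7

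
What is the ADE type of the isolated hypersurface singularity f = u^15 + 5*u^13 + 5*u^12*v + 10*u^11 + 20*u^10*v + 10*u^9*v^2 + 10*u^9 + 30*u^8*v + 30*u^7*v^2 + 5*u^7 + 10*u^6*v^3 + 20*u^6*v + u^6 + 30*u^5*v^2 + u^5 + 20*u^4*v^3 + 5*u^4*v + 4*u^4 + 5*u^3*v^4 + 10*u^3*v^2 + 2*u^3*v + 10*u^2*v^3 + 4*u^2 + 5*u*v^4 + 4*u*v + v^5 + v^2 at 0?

A_{4}

The Hessian of f at 0 is [[8, 4], [4, 2]] with rank 1, so corank 1. A Groebner basis of the Jacobian ideal J(f) in C{u,v} is {-16*u + v^3 - 8*v, u^2 - v^2/4, u*v + v^2/2}; counting standard monomials gives mu = 4. Corank 1: A-series; mu = 4 gives A_4.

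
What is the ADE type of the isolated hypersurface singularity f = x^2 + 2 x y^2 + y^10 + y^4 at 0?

A_9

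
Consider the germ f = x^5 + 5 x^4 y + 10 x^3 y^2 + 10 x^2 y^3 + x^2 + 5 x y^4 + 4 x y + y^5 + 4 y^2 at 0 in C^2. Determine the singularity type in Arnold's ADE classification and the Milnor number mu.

The Hessian of f at 0 has rank 1. Corank 1: A-series; mu = 4 gives A_4.

Type A4, Milnor number mu = 4.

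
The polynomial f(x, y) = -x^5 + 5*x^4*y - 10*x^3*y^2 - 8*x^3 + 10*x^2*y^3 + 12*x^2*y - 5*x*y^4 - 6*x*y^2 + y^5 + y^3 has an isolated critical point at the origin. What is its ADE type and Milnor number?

Type E_{8}, Milnor number mu = 8.

The Hessian of f at 0 has rank 0. Corank 2; j^3 = -(2*x - y)^3 is a perfect cube, so E-series; the 5-jet and mu = 8 give E_8.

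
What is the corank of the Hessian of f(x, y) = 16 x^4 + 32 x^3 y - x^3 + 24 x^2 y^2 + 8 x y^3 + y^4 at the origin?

The Hessian at 0 is [[0, 0], [0, 0]] of rank 0; hence corank 2.

2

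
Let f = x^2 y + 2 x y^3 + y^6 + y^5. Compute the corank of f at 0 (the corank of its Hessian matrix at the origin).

2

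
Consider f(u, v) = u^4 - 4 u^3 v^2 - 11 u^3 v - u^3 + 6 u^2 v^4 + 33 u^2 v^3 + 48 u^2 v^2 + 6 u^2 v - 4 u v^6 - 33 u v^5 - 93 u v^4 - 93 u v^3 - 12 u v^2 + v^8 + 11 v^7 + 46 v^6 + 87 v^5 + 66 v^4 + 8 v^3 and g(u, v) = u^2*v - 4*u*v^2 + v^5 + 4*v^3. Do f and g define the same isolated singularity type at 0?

The Hessian of f at 0 is [[0, 0], [0, 0]] with rank 0, so corank 2. A Groebner basis of the Jacobian ideal J(f) in C{u,v} is {3*u^2/2 - 6*u*v + v^4 + v^3/2 + 6*v^2, u^3 + 3*u^2 - 12*u*v - 7*v^3 + 12*v^2, u^2*v + 3*u^2/2 - 6*u*v - 7*v^3/2 + 6*v^2, u^2/2 + u*v^2 - 2*u*v - 11*v^3/6 + 2*v^2}; counting standard monomials gives mu = 7. Corank 2; j^3 = -(u - 2*v)^3 is a perfect cube, so E-series; the 4-jet and mu = 7 give E_7. The Hessian of g at 0 is [[0, 0], [0, 0]] with rank 0, so corank 2. A Groebner basis of the Jacobian ideal J(g) in C{u,v} is {u^2/5 + v^4 - 4*v^2/5, u^3 - 8*v^3, u*v - 2*v^2}; counting standard monomials gives mu = 6. Corank 2; j^3 = v*(u - 2*v)^2 has shape L^2 M (L != M), so D-series; mu = 6 gives D_6. f is E_7 but g is D_6, hence not right-equivalent.

No.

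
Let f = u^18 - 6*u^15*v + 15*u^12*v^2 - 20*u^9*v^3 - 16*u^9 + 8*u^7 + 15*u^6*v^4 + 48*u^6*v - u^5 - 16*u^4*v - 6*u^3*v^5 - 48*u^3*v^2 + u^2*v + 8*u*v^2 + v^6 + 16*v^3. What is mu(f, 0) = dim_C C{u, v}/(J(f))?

The Hessian of f at 0 has rank 0. Corank 2; j^3 = v*(u + 4*v)^2 has shape L^2 M (L != M), so D-series; mu = 7 gives D_7.

7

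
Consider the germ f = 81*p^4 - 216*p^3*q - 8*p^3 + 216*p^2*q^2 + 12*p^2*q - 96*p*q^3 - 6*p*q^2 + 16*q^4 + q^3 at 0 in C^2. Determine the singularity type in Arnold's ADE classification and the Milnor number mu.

Type E6, Milnor number mu = 6.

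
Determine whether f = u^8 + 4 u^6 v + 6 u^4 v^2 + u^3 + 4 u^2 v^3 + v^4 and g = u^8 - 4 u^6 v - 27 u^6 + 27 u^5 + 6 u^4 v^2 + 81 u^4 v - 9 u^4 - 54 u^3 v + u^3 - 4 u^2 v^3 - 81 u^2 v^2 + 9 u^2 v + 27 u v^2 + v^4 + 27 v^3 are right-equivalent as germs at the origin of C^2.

Yes.

The Hessian of f at 0 is [[0, 0], [0, 0]] with rank 0, so corank 2. A Groebner basis of the Jacobian ideal J(f) in C{u,v} is {v^3, u^2}; counting standard monomials gives mu = 6. Corank 2; j^3 = u^3 is a perfect cube, so E-series; the 4-jet and mu = 6 give E_6. The Hessian of g at 0 is [[0, 0], [0, 0]] with rank 0, so corank 2. A Groebner basis of the Jacobian ideal J(g) in C{u,v} is {u^3 - u^2/2 - 3*u*v - 9*v^2/2, u^2*v + u^2/9 + 2*u*v/3 + v^2, -u^2/54 + u*v^2 - u*v/9 - v^2/6, v^3}; counting standard monomials gives mu = 6. Corank 2; j^3 = (u + 3*v)^3 is a perfect cube, so E-series; the 4-jet and mu = 6 give E_6. Both have type E_6, hence right-equivalent.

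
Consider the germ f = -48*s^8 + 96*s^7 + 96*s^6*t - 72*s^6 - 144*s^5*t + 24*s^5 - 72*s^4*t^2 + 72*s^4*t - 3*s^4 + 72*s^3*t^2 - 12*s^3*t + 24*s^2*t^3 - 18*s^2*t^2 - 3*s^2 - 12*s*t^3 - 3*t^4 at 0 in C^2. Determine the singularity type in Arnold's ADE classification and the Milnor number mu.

Type A_3, Milnor number mu = 3.

The Hessian of f at 0 has rank 1. Corank 1: A-series; mu = 3 gives A_3.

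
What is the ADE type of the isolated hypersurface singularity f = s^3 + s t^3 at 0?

E_7

The Hessian of f at 0 is [[0, 0], [0, 0]] with rank 0, so corank 2. A Groebner basis of the Jacobian ideal J(f) in C{s,t} is {s^3, s*t^2, 3*s^2 + t^3}; counting standard monomials gives mu = 7. Corank 2; j^3 = s^3 is a perfect cube, so E-series; the 4-jet and mu = 7 give E_7.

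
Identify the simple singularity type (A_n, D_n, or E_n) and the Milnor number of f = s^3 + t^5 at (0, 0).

Type E_{8}, Milnor number mu = 8.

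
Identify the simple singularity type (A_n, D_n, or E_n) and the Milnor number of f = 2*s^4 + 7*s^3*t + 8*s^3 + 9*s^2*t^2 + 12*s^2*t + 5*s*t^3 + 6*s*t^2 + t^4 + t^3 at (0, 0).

The Hessian of f at 0 has rank 0. Corank 2; j^3 = (2*s + t)^3 is a perfect cube, so E-series; the 4-jet and mu = 7 give E_7.

Type E_7, Milnor number mu = 7.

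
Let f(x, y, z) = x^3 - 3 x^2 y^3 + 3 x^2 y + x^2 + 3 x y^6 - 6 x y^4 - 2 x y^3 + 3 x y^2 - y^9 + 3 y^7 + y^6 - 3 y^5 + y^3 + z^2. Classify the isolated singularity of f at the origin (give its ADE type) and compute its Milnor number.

Type A_2, Milnor number mu = 2.

The Hessian of f at 0 has rank 2. Corank 1: A-series; mu = 2 gives A_2.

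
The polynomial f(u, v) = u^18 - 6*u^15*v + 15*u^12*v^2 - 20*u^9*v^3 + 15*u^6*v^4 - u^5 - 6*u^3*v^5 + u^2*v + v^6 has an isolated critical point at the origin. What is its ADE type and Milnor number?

Type D_7, Milnor number mu = 7.

The Hessian of f at 0 has rank 0. Corank 2; j^3 = u^2*v has shape L^2 M (L != M), so D-series; mu = 7 gives D_7.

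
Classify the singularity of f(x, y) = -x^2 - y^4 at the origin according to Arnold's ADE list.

The Hessian of f at 0 is [[-2, 0], [0, 0]] with rank 1, so corank 1. A Groebner basis of the Jacobian ideal J(f) in C{x,y} is {y^3, x}; counting standard monomials gives mu = 3. Corank 1: A-series; mu = 3 gives A_3.

A3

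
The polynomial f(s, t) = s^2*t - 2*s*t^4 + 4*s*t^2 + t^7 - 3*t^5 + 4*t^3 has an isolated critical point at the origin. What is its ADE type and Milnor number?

Type D6, Milnor number mu = 6.

The Hessian of f at 0 is [[0, 0], [0, 0]] with rank 0, so corank 2. A Groebner basis of the Jacobian ideal J(f) in C{s,t} is {-s*t + t^4 - 2*t^2, s*t^2 + 2*t^3, s^2 + 9*s*t + 14*t^2}; counting standard monomials gives mu = 6. Corank 2; j^3 = t*(s + 2*t)^2 has shape L^2 M (L != M), so D-series; mu = 6 gives D_6.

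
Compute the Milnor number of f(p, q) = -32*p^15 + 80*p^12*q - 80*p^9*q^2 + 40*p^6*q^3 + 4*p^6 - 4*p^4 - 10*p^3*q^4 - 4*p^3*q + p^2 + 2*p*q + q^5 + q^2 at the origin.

4

The Hessian of f at 0 is [[2, 2], [2, 2]] with rank 1, so corank 1. A Groebner basis of the Jacobian ideal J(f) in C{p,q} is {p/2 + q^3 + q/2, p^2 - q^2, p*q + q^2}; counting standard monomials gives mu = 4. Corank 1: A-series; mu = 4 gives A_4.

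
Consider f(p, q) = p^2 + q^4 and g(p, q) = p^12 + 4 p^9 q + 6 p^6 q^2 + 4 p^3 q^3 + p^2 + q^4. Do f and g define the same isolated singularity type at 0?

Yes.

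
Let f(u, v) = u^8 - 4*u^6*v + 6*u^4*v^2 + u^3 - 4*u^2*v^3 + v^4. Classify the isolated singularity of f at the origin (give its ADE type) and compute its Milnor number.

The Hessian of f at 0 has rank 0. Corank 2; j^3 = u^3 is a perfect cube, so E-series; the 4-jet and mu = 6 give E_6.

Type E6, Milnor number mu = 6.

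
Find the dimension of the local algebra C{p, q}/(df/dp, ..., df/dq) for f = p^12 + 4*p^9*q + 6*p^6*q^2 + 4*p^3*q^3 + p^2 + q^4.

3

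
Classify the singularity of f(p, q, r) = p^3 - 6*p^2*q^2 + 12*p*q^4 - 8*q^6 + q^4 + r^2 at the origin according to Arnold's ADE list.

E6

The Hessian of f at 0 has rank 1. Corank 2; j^3 = p^3 is a perfect cube, so E-series; the 4-jet and mu = 6 give E_6.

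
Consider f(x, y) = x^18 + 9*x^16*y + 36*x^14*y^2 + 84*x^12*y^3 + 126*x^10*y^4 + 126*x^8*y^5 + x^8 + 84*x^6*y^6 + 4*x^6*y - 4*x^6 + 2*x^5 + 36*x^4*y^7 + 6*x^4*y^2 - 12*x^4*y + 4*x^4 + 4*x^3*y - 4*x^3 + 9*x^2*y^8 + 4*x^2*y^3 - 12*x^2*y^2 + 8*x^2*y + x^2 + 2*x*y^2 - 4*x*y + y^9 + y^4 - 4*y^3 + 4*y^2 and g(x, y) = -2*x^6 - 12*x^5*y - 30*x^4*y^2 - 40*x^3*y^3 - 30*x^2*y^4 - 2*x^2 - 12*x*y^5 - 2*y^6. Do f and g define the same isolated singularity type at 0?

The Hessian of f at 0 has rank 1. Corank 1: A-series; mu = 8 gives A_8. The Hessian of g at 0 has rank 1. Corank 1: A-series; mu = 5 gives A_5. f is A_8 but g is A_5, hence not right-equivalent.

No.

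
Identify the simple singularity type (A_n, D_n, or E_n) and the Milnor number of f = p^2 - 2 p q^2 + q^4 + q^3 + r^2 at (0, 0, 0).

Type A_{2}, Milnor number mu = 2.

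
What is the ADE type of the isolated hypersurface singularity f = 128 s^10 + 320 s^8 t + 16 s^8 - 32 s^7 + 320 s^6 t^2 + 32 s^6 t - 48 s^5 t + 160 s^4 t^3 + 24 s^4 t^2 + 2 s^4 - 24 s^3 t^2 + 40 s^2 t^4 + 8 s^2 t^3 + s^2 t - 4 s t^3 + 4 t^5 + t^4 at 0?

The Hessian of f at 0 is [[0, 0], [0, 0]] with rank 0, so corank 2. A Groebner basis of the Jacobian ideal J(f) in C{s,t} is {s*t^2, -s*t/2 + t^3, s^2 + 2*s*t}; counting standard monomials gives mu = 5. Corank 2; j^3 = s^2*t has shape L^2 M (L != M), so D-series; mu = 5 gives D_5.

D5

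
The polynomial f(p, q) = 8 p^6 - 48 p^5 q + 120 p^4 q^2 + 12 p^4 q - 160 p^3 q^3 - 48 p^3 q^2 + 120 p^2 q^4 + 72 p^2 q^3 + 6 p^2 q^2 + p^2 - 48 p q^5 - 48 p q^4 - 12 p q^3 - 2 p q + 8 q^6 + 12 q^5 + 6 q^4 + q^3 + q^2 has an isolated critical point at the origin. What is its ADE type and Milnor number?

The Hessian of f at 0 has rank 1. Corank 1: A-series; mu = 2 gives A_2.

Type A2, Milnor number mu = 2.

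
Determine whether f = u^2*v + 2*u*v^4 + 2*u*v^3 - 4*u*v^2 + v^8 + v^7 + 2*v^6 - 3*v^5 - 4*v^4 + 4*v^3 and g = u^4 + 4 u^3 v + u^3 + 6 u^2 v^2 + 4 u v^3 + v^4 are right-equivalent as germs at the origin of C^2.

The Hessian of f at 0 has rank 0. Corank 2; j^3 = v*(u - 2*v)^2 has shape L^2 M (L != M), so D-series; mu = 9 gives D_9. The Hessian of g at 0 has rank 0. Corank 2; j^3 = u^3 is a perfect cube, so E-series; the 4-jet and mu = 6 give E_6. f is D_9 but g is E_6, hence not right-equivalent.

No.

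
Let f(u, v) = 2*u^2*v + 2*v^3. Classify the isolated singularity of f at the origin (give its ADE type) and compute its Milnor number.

Type D4, Milnor number mu = 4.

The Hessian of f at 0 is [[0, 0], [0, 0]] with rank 0, so corank 2. A Groebner basis of the Jacobian ideal J(f) in C{u,v} is {v^3, u^2 + 3*v^2, u*v}; counting standard monomials gives mu = 4. Corank 2; j^3 = 2*v*(u^2 + v^2) splits into three distinct lines over C (the quadratic factor has nonzero discriminant), so D_4.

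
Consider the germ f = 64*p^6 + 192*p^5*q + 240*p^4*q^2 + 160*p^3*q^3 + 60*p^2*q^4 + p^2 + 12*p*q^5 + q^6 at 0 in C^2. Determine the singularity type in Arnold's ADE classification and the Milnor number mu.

Type A_5, Milnor number mu = 5.

The Hessian of f at 0 is [[2, 0], [0, 0]] with rank 1, so corank 1. A Groebner basis of the Jacobian ideal J(f) in C{p,q} is {q^5, p}; counting standard monomials gives mu = 5. Corank 1: A-series; mu = 5 gives A_5.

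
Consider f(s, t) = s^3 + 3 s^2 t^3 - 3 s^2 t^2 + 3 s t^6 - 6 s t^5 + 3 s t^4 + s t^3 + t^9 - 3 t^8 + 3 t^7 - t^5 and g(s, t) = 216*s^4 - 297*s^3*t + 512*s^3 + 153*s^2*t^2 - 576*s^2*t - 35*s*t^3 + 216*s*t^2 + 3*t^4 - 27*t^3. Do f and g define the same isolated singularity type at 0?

The Hessian of f at 0 is [[0, 0], [0, 0]] with rank 0, so corank 2. A Groebner basis of the Jacobian ideal J(f) in C{s,t} is {-s^2 + t^4 - t^3/3, s^3, s^2*t + s^2/3 + t^3/9, -s^2 + s*t^2 - t^3/3}; counting standard monomials gives mu = 7. Corank 2; j^3 = s^3 is a perfect cube, so E-series; the 4-jet and mu = 7 give E_7. The Hessian of g at 0 is [[0, 0], [0, 0]] with rank 0, so corank 2. A Groebner basis of the Jacobian ideal J(g) in C{s,t} is {16777216*s^2/3 - 4194304*s*t + t^4 + 512*t^3/9 + 786432*t^2, s^3 + 1088*s^2 - 816*s*t - t^3/24 + 153*t^2, s^2*t + 17920*s^2/9 - 4480*s*t/3 - 13*t^3/108 + 280*t^2, 8192*s^2/3 + s*t^2 - 2048*s*t - 25*t^3/72 + 384*t^2}; counting standard monomials gives mu = 7. Corank 2; j^3 = (8*s - 3*t)^3 is a perfect cube, so E-series; the 4-jet and mu = 7 give E_7. Both have type E_7, hence right-equivalent.

Yes.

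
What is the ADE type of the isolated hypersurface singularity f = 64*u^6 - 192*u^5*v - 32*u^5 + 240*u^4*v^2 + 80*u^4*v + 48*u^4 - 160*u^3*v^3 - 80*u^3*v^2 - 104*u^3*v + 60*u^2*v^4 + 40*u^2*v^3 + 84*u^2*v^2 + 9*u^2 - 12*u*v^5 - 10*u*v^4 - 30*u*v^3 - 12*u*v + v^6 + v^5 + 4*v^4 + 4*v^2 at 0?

The Hessian of f at 0 is [[18, -12], [-12, 8]] with rank 1, so corank 1. A Groebner basis of the Jacobian ideal J(f) in C{u,v} is {81*u + v^3 - 54*v, u^2 - 4*v^2/9, u*v - 2*v^2/3}; counting standard monomials gives mu = 4. Corank 1: A-series; mu = 4 gives A_4.

A4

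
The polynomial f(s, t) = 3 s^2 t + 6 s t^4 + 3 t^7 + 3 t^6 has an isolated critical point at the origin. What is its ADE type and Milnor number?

The Hessian of f at 0 is [[0, 0], [0, 0]] with rank 0, so corank 2. A Groebner basis of the Jacobian ideal J(f) in C{s,t} is {s*t + t^4, s^3, s^2*t, -s^2/6 + s*t^2}; counting standard monomials gives mu = 7. Corank 2; j^3 = 3*s^2*t has shape L^2 M (L != M), so D-series; mu = 7 gives D_7.

Type D7, Milnor number mu = 7.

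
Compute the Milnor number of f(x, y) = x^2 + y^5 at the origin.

4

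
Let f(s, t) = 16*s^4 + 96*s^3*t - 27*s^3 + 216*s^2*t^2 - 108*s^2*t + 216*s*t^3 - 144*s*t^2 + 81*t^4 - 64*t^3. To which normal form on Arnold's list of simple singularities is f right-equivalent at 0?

The Hessian of f at 0 is [[0, 0], [0, 0]] with rank 0, so corank 2. A Groebner basis of the Jacobian ideal J(f) in C{s,t} is {t^4, s*t^2 + 25*t^3/18, s^2 + 8*s*t/3 + 16*t^2/9}; counting standard monomials gives mu = 6. Corank 2; j^3 = -(3*s + 4*t)^3 is a perfect cube, so E-series; the 4-jet and mu = 6 give E_6.

E6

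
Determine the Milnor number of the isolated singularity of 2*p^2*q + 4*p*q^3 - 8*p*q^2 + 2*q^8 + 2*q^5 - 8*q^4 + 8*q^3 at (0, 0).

9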